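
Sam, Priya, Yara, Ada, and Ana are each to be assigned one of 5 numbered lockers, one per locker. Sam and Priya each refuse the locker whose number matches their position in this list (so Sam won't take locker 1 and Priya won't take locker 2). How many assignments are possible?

Let Aᵢ (for i ∈ {1, 2}) be the placements that put person i in their forbidden locker. Any j of these fix j positions, leaving (5−j)! ways to fill the rest, and there are C(2,j) ways to pick which j.
By inclusion–exclusion, the number of valid placements is Σ_{j=0}^{2} (−1)^j C(2,j)·(5−j)!.
Computing: 120 − 48 + 6 = 78.

78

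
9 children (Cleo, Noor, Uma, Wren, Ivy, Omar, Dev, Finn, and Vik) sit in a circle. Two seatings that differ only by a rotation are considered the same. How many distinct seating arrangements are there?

40320

Fix one person's seat to break rotational symmetry; the remaining 8 people can be arranged in (8)! = 40320 ways.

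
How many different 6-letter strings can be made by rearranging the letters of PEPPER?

The 6 letters of PEPPER have repeats: E appearing twice and P appearing 3 times.
So there are 6! / (3!·2!) = 60 distinguishable arrangements.

60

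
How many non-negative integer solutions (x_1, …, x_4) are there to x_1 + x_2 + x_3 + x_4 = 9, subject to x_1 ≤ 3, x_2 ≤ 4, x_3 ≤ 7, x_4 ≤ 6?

Ignoring the caps, the number of non-negative solutions to x_1+…+x_4 = 9 is C(12,3) = 220.
Subtract solutions that violate a single cap (substitute x_i' = x_i − (cap_i+1)): x_1 ≥ 4 gives C(8,3) = 56; x_2 ≥ 5 gives C(7,3) = 35; x_3 ≥ 8 gives C(4,3) = 4; x_4 ≥ 7 gives C(5,3) = 10. Together 105.
Add back pairs where two caps are both exceeded: 1 + 0 + 0 + 0 + 0 + 0 = 1.
By inclusion–exclusion the count is 220 − 105 + 1 = 116.

116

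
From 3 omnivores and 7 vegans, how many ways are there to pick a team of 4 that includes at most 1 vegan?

Split by how many vegans are chosen (0 through 1).
Sum: C(7,0)·C(3,4) + C(7,1)·C(3,3) = 0 + 7 = 7.

7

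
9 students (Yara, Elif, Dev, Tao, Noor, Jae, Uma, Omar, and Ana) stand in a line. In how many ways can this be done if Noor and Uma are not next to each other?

There are 9! = 362880 arrangements in all. If Noor and Uma are adjacent, merging them into one block gives 2·(8)! = 80640 arrangements.
Complementary counting: 362880 − 80640 = 282240.

282240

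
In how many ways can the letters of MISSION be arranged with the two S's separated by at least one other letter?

900

Total arrangements of MISSION: 7!/(2!·2!) = 1260.
Arrangements with the S's together: treat SS as one letter, giving (6)!/(2!) = 360.
Subtracting, 1260 − 360 = 900 arrangements keep the S's apart.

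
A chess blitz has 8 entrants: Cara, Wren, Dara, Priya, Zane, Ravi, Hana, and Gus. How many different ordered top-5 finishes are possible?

There are 8 choices for 1st place, 7 for 2nd, and so on down to 4 for position 5.
That gives 8 × 7 × 6 × 5 × 4 = 6720.

6720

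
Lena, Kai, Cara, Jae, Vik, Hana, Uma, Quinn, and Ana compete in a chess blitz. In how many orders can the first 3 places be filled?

This is an ordered selection of 3 from 9: P(9,3).
That gives 9 × 8 × 7 = 504.

504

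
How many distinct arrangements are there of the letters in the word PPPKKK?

The 6 letters of PPPKKK have repeats: K appearing 3 times and P appearing 3 times.
So there are 6! / (3!·3!) = 20 distinguishable arrangements.

20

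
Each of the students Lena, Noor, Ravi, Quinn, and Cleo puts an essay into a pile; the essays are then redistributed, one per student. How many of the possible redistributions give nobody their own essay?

Count assignments avoiding every fixed point. For any j of the 5 students fixed to their own essay, the other 5−j can be arranged in (5−j)! ways.
By inclusion–exclusion this is Σ_{j=0}^{5} (−1)^j C(5,j)·(5−j)!.
Computing: 120 − 120 + 60 − 20 + 5 − 1 = 44.

44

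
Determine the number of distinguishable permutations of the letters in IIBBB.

The 5 letters of IIBBB have repeats: B appearing 3 times and I appearing twice.
The number of distinct arrangements is 5!/(3!·2!) = 120/12 = 10.

10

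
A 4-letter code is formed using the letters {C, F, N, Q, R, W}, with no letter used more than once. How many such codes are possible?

This is a permutation of 4 out of 6: P(6,4) = 6!/2!.
That product is 6 × 5 × 4 × 3 = 360.

360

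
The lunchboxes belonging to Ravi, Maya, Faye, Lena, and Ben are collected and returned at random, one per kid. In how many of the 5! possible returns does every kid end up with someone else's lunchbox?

Let Aᵢ be the assignments in which kid i gets their own lunchbox. We want the size of the complement of A₁∪…∪A_5.
By inclusion–exclusion this is Σ_{j=0}^{5} (−1)^j C(5,j)·(5−j)!.
Computing: 120 − 120 + 60 − 20 + 5 − 1 = 44.

44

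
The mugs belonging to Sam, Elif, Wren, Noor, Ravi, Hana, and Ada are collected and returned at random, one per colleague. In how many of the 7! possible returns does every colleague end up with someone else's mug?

Let Aᵢ be the assignments in which colleague i gets their own mug. We want the size of the complement of A₁∪…∪A_7.
By inclusion–exclusion this is Σ_{j=0}^{7} (−1)^j C(7,j)·(7−j)!.
Computing: 5040 − 5040 + 2520 − 840 + 210 − 42 + 7 − 1 = 1854.

1854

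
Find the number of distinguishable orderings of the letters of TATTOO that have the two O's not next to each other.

Total arrangements of TATTOO: 6!/(3!·2!) = 60.
Arrangements with the O's together: treat OO as one letter, giving (5)!/(3!) = 20.
Subtracting, 60 − 20 = 40 arrangements keep the O's apart.

40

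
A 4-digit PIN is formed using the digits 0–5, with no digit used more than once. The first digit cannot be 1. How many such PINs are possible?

300

The first digit has 6−1 = 5 choices (anything except 1).
The remaining 3 digits are filled from the other 5 symbols without repetition: 5 × 4 × 3 = 60.
Total: 5 × 60 = 300.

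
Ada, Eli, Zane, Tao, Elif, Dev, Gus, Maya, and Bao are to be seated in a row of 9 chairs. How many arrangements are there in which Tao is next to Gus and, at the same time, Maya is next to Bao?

20160

Treat {Tao,Gus} as one block (2 orders) and {Maya,Bao} as another (2 orders).
That leaves 7 units to arrange: 2 × 2 × 7! = 4 × 5040 = 20160.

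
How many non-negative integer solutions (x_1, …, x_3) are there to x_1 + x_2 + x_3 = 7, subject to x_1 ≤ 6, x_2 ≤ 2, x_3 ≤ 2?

Ignoring the caps, the number of non-negative solutions to x_1+…+x_3 = 7 is C(9,2) = 36.
Subtract solutions that violate a single cap (substitute x_i' = x_i − (cap_i+1)): x_1 ≥ 7 gives C(2,2) = 1; x_2 ≥ 3 gives C(6,2) = 15; x_3 ≥ 3 gives C(6,2) = 15. Together 31.
Add back pairs where two caps are both exceeded: 0 + 0 + 3 = 3.
By inclusion–exclusion the count is 36 − 31 + 3 = 8.

8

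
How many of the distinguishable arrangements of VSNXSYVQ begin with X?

Fix X in the first position and arrange the remaining 7 letters.
Those 7 letters have S appearing twice and V appearing twice, giving (7)!/(2!·2!) = 1260.

1260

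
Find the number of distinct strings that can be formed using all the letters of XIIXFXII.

XIIXFXII has 8 letters with I appearing 4 times and X appearing 3 times.
Dividing 8! = 40320 by 4!·3! = 144 for the repeated letters gives 280.

280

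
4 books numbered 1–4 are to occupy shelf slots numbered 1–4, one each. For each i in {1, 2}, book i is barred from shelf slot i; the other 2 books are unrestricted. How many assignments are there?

Let Aᵢ (for i ∈ {1, 2}) be the placements that put book i in its forbidden shelf slot. Any j of these fix j positions, leaving (4−j)! ways to fill the rest, and there are C(2,j) ways to pick which j.
By inclusion–exclusion, the number of valid placements is Σ_{j=0}^{2} (−1)^j C(2,j)·(4−j)!.
Computing: 24 − 12 + 2 = 14.

14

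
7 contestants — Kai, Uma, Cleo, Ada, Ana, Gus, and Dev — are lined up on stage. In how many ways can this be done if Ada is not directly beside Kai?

3600

There are 7! = 5040 arrangements in all. If Ada and Kai are adjacent, merging them into one block gives 2·(6)! = 1440 arrangements.
So 5040 − 1440 = 3600 arrangements keep them apart.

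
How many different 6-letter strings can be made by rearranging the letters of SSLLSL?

SSLLSL has 6 letters with L appearing 3 times and S appearing 3 times.
So there are 6! / (3!·3!) = 20 distinguishable arrangements.

20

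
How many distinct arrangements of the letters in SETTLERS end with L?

630

Fix L in the last position and arrange the remaining 7 letters.
Those 7 letters have E appearing twice, S appearing twice, and T appearing twice, giving (7)!/(2!·2!·2!) = 630.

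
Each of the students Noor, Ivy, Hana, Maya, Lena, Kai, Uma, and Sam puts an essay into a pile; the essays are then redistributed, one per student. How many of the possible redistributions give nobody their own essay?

14833

Count assignments avoiding every fixed point. For any j of the 8 students fixed to their own essay, the other 8−j can be arranged in (8−j)! ways.
By inclusion–exclusion this is Σ_{j=0}^{8} (−1)^j C(8,j)·(8−j)!.
Computing: 40320 − 40320 + 20160 − 6720 + 1680 − 336 + 56 − 8 + 1 = 14833.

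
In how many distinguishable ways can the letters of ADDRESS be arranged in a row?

1260

ADDRESS has 7 letters with D appearing twice and S appearing twice.
Dividing 7! = 5040 by 2!·2! = 4 for the repeated letters gives 1260.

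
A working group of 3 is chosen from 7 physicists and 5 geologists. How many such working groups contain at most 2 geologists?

210

Split by how many geologists are chosen (0 through 2).
Sum: C(5,0)·C(7,3) + C(5,1)·C(7,2) + C(5,2)·C(7,1) = 35 + 105 + 70 = 210.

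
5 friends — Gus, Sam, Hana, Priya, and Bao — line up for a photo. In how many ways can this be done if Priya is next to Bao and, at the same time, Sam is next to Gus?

Treat {Priya,Bao} as one block (2 orders) and {Sam,Gus} as another (2 orders).
That leaves 3 units to arrange: 2 × 2 × 3! = 4 × 6 = 24.

24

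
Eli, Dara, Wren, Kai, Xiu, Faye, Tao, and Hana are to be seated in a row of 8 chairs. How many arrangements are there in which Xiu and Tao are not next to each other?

Of the 8! = 40320 arrangements, those with Xiu and Tao adjacent number 2 × 7! = 10080 (treat the pair as a block with 2 internal orders).
So 40320 − 10080 = 30240 arrangements keep them apart.

30240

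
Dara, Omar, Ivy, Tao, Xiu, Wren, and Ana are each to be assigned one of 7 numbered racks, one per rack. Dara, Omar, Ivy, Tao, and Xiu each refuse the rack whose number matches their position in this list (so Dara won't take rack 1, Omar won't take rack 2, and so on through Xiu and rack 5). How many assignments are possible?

2428

Let Aᵢ (for 1 ≤ i ≤ 5) be the placements that put person i in their forbidden rack. Any j of these fix j positions, leaving (7−j)! ways to fill the rest, and there are C(5,j) ways to pick which j.
By inclusion–exclusion, the number of valid placements is Σ_{j=0}^{5} (−1)^j C(5,j)·(7−j)!.
Computing: 5040 − 3600 + 1200 − 240 + 30 − 2 = 2428.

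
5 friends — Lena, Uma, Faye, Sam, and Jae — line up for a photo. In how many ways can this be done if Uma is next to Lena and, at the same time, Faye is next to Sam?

Treat {Uma,Lena} as one block (2 orders) and {Faye,Sam} as another (2 orders).
That leaves 3 units to arrange: 2 × 2 × 3! = 4 × 6 = 24.

24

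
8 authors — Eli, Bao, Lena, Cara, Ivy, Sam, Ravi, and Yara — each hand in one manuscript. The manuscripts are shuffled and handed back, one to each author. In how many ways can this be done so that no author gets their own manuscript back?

Let Aᵢ be the assignments in which author i gets their own manuscript. We want the size of the complement of A₁∪…∪A_8.
By inclusion–exclusion this is Σ_{j=0}^{8} (−1)^j C(8,j)·(8−j)!.
Computing: 40320 − 40320 + 20160 − 6720 + 1680 − 336 + 56 − 8 + 1 = 14833.

14833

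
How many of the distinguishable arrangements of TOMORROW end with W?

Fix W in the last position and arrange the remaining 7 letters.
Those 7 letters have O appearing 3 times and R appearing twice, giving (7)!/(3!·2!) = 420.

420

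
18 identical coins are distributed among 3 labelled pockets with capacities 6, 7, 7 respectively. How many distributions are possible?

6

By stars and bars, unrestricted non-negative solutions to x_1+…+x_3 = 18 number C(18+2,2) = 190.
Subtract solutions that violate a single cap (substitute x_i' = x_i − (cap_i+1)): x_1 ≥ 7 gives C(13,2) = 78; x_2 ≥ 8 gives C(12,2) = 66; x_3 ≥ 8 gives C(12,2) = 66. Together 210.
Add back pairs where two caps are both exceeded: 10 + 10 + 6 = 26.
By inclusion–exclusion the count is 190 − 210 + 26 = 6.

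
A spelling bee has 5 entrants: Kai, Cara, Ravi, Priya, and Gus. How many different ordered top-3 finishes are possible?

60

There are 5 choices for 1st place, 4 for 2nd, and 3 for 3rd.
That gives 5 × 4 × 3 = 60.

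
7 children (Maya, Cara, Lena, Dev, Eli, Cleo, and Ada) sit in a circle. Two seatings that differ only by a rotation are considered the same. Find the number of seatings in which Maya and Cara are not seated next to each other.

Without the restriction there are (6)! = 720 seatings.
Those with Maya next to Cara: fuse the pair into one unit and seat 6 units around a circle — 2·(5)! = 240.
Subtracting, 720 − 240 = 480.

480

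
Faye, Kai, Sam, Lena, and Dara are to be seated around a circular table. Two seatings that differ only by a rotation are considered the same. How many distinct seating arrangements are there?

24

Around a circle, 5 distinct people have 5!/5 = (4)! = 24 rotationally distinct seatings.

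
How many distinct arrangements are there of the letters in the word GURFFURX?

5040

Letter multiplicities in GURFFURX: F×2, G×1, R×2, U×2, X×1.
The number of distinct arrangements is 8!/(2!·2!·2!) = 40320/8 = 5040.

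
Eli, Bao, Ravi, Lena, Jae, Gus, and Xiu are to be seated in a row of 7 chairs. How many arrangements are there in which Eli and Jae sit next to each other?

1440

Treat {Eli, Jae} as a single unit. There are 6 units to order, and the pair itself can be ordered 2 ways.
So the count is 2·(6)! = 1440.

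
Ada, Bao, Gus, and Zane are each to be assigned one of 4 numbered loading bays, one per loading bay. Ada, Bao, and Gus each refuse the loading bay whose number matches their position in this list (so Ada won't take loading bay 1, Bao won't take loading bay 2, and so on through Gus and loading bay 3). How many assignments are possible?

Let Aᵢ (for i ∈ {1, 2, 3}) be the placements that put person i in their forbidden loading bay. Any j of these fix j positions, leaving (4−j)! ways to fill the rest, and there are C(3,j) ways to pick which j.
By inclusion–exclusion, the number of valid placements is Σ_{j=0}^{3} (−1)^j C(3,j)·(4−j)!.
Computing: 24 − 18 + 6 − 1 = 11.

11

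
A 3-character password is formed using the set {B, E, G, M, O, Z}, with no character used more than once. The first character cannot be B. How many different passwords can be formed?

The first character has 6−1 = 5 choices (anything except B).
The remaining 2 characters are filled from the other 5 symbols without repetition: 5 × 4 = 20.
Total: 5 × 20 = 100.

100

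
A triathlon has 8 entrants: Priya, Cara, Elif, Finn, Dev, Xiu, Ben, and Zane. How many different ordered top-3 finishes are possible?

There are 8 choices for 1st place, 7 for 2nd, and 6 for 3rd.
That gives 8 × 7 × 6 = 336.

336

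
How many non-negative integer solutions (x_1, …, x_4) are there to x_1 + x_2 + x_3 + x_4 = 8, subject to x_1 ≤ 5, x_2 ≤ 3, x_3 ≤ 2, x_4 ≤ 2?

Ignoring the caps, the number of non-negative solutions to x_1+…+x_4 = 8 is C(11,3) = 165.
Subtract solutions that violate a single cap (substitute x_i' = x_i − (cap_i+1)): x_1 ≥ 6 gives C(5,3) = 10; x_2 ≥ 4 gives C(7,3) = 35; x_3 ≥ 3 gives C(8,3) = 56; x_4 ≥ 3 gives C(8,3) = 56. Together 157.
Add back pairs where two caps are both exceeded: 0 + 0 + 0 + 4 + 4 + 10 = 18.
By inclusion–exclusion the count is 165 − 157 + 18 = 26.

26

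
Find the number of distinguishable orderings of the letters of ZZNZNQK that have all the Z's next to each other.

60

Treat the 3 copies of Z as a single block. The multiset to arrange is then {ZZZ, K, N, N, Q}, 5 items in all.
That gives (5)!/(2!) = 60 arrangements.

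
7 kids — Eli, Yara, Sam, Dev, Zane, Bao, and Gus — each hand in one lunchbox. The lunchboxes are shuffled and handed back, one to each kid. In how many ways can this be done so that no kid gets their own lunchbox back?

1854

Count assignments avoiding every fixed point. For any j of the 7 kids fixed to their own lunchbox, the other 7−j can be arranged in (7−j)! ways.
By inclusion–exclusion this is Σ_{j=0}^{7} (−1)^j C(7,j)·(7−j)!.
Computing: 5040 − 5040 + 2520 − 840 + 210 − 42 + 7 − 1 = 1854.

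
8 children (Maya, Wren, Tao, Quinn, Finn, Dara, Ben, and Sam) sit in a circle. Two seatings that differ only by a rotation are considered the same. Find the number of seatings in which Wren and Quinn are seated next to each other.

Treat {Wren, Quinn} as one unit (2 internal orders) and seat the resulting 7 units around the table: (6)! circular arrangements.
So 2 × (6)! = 2 × 720 = 1440.

1440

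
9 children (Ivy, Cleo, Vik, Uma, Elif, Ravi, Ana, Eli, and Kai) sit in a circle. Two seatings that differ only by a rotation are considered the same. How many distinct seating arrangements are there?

Seat Ivy anywhere (absorbing the rotational symmetry), then permute the other 8: (8)! = 40320.

40320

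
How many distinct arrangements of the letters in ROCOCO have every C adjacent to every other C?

20

Treat the 2 copies of C as a single block. The multiset to arrange is then {CC, O, O, O, R}, 5 items in all.
That gives (5)!/(3!) = 20 arrangements.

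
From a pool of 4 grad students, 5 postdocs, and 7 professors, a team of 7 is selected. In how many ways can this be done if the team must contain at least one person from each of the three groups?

10283

Total 7-person selections from all 16: C(16,7) = 11440.
Subtract selections that omit an entire group: no grad students → C(12,7) = 792; no postdocs → C(11,7) = 330; no professors → C(9,7) = 36.
Add back selections omitting two groups (i.e. drawn from a single group): C(4,7) + C(5,7) + C(7,7) = 1.
By inclusion–exclusion: 11440 − 1158 + 1 = 10283.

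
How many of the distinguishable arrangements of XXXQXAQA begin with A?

105

Fix A in the first position and arrange the remaining 7 letters.
Those 7 letters have Q appearing twice and X appearing 4 times, giving (7)!/(4!·2!) = 105.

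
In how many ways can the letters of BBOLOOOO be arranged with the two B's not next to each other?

126

Total arrangements of BBOLOOOO: 8!/(5!·2!) = 168.
If the two B's are adjacent, glue them into one block, leaving 7 items to arrange: (7)!/(5!) = 42 ways.
Subtracting, 168 − 42 = 126 arrangements keep the B's apart.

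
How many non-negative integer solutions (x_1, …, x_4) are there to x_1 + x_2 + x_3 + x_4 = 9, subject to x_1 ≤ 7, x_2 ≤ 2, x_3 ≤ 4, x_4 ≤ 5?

Ignoring the caps, the number of non-negative solutions to x_1+…+x_4 = 9 is C(12,3) = 220.
Subtract solutions that violate a single cap (substitute x_i' = x_i − (cap_i+1)): x_1 ≥ 8 gives C(4,3) = 4; x_2 ≥ 3 gives C(9,3) = 84; x_3 ≥ 5 gives C(7,3) = 35; x_4 ≥ 6 gives C(6,3) = 20. Together 143.
Add back pairs where two caps are both exceeded: 0 + 0 + 0 + 4 + 1 + 0 = 5.
By inclusion–exclusion the count is 220 − 143 + 5 = 82.

82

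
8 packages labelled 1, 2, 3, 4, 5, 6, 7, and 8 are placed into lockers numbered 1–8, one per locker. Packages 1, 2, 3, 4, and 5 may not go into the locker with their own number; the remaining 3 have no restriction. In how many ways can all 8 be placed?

Let Aᵢ (for 1 ≤ i ≤ 5) be the placements that put package i in its forbidden locker. Any j of these fix j positions, leaving (8−j)! ways to fill the rest, and there are C(5,j) ways to pick which j.
By inclusion–exclusion, the number of valid placements is Σ_{j=0}^{5} (−1)^j C(5,j)·(8−j)!.
Computing: 40320 − 25200 + 7200 − 1200 + 120 − 6 = 21234.

21234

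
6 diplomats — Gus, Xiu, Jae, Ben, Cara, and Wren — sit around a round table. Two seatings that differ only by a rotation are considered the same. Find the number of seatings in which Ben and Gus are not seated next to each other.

72

All circular seatings of 6 people number (5)! = 120.
Those with Ben next to Gus: fuse the pair into one unit and seat 5 units around a circle — 2·(4)! = 48.
Subtracting, 120 − 48 = 72.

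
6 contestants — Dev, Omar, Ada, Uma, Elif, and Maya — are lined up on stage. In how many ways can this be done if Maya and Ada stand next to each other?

Place the 4 others and the Maya-Ada pair as 5 objects in a line; the pair has 2 internal arrangements.
That gives 2 × 5! = 2 × 120 = 240.

240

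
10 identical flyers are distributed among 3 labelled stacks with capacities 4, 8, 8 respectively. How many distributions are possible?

39

By stars and bars, unrestricted non-negative solutions to x_1+…+x_3 = 10 number C(10+2,2) = 66.
Subtract solutions that violate a single cap (substitute x_i' = x_i − (cap_i+1)): x_1 ≥ 5 gives C(7,2) = 21; x_2 ≥ 9 gives C(3,2) = 3; x_3 ≥ 9 gives C(3,2) = 3. Together 27.
No two caps can be exceeded simultaneously, so the pair terms are all 0.
By inclusion–exclusion the count is 66 − 27 + 0 = 39.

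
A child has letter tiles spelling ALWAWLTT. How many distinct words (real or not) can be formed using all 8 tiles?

2520

ALWAWLTT has 8 letters with A appearing twice, L appearing twice, T appearing twice, and W appearing twice.
The number of distinct arrangements is 8!/(2!·2!·2!·2!) = 40320/16 = 2520.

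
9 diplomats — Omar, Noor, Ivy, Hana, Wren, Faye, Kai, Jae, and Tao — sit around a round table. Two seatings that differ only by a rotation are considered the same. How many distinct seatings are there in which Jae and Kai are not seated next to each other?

30240

Without the restriction there are (8)! = 40320 seatings.
Seatings with Jae beside Kai: treat them as a block with 2 internal orders, giving 2 × (7)! = 10080.
Subtracting, 40320 − 10080 = 30240.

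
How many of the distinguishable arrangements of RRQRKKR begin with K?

30

Fix K in the first position and arrange the remaining 6 letters.
Those 6 letters have R appearing 4 times, giving (6)!/(4!) = 30.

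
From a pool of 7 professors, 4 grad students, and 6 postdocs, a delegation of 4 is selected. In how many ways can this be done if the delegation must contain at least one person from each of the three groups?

Unrestricted: C(17,4) = 2380 ways to pick any 4 of the 17.
Subtract selections that omit an entire group: no professors → C(10,4) = 210; no grad students → C(13,4) = 715; no postdocs → C(11,4) = 330.
Add back selections omitting two groups (i.e. drawn from a single group): C(7,4) + C(4,4) + C(6,4) = 51.
By inclusion–exclusion: 2380 − 1255 + 51 = 1176.

1176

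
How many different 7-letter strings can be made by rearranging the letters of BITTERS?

The 7 letters of BITTERS have repeats: T appearing twice.
The number of distinct arrangements is 7!/(2!) = 5040/2 = 2520.

2520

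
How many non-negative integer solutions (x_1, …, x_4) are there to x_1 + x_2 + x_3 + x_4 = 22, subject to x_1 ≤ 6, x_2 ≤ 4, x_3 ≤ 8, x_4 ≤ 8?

By stars and bars, unrestricted non-negative solutions to x_1+…+x_4 = 22 number C(22+3,3) = 2300.
Subtract solutions that violate a single cap (substitute x_i' = x_i − (cap_i+1)): x_1 ≥ 7 gives C(18,3) = 816; x_2 ≥ 5 gives C(20,3) = 1140; x_3 ≥ 9 gives C(16,3) = 560; x_4 ≥ 9 gives C(16,3) = 560. Together 3076.
Add back pairs where two caps are both exceeded: 286 + 84 + 84 + 165 + 165 + 35 = 819.
Subtract triples: 4 + 4 + 0 + 0 = 8.
By inclusion–exclusion the count is 2300 − 3076 + 819 − 8 = 35.

35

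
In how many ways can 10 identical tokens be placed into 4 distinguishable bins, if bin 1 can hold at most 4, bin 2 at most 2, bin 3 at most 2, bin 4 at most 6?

Ignoring the caps, the number of non-negative solutions to x_1+…+x_4 = 10 is C(13,3) = 286.
Subtract solutions that violate a single cap (substitute x_i' = x_i − (cap_i+1)): x_1 ≥ 5 gives C(8,3) = 56; x_2 ≥ 3 gives C(10,3) = 120; x_3 ≥ 3 gives C(10,3) = 120; x_4 ≥ 7 gives C(6,3) = 20. Together 316.
Add back pairs where two caps are both exceeded: 10 + 10 + 0 + 35 + 1 + 1 = 57.
By inclusion–exclusion the count is 286 − 316 + 57 = 27.

27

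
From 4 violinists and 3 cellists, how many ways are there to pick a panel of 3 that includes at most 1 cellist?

22

Split by how many cellists are chosen (0 through 1).
Sum: C(3,0)·C(4,3) + C(3,1)·C(4,2) = 4 + 18 = 22.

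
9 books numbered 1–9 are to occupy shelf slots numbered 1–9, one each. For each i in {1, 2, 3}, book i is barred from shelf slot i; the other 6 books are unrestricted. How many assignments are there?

256320

Let Aᵢ (for i ∈ {1, 2, 3}) be the placements that put book i in its forbidden shelf slot. Any j of these fix j positions, leaving (9−j)! ways to fill the rest, and there are C(3,j) ways to pick which j.
By inclusion–exclusion, the number of valid placements is Σ_{j=0}^{3} (−1)^j C(3,j)·(9−j)!.
Computing: 362880 − 120960 + 15120 − 720 = 256320.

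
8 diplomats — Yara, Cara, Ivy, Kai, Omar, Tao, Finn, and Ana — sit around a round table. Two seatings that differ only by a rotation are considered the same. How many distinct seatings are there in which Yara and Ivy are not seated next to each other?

All circular seatings of 8 people number (7)! = 5040.
Seatings with Yara beside Ivy: treat them as a block with 2 internal orders, giving 2 × (6)! = 1440.
Subtracting, 5040 − 1440 = 3600.

3600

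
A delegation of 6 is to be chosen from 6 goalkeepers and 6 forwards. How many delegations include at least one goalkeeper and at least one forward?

With no constraint there are C(12,6) = 924 possible selections.
Subtract selections that omit an entire group: no goalkeepers → C(6,6) = 1; no forwards → C(6,6) = 1.
Both groups omitted at once is impossible, so 924 − 2 = 922.

922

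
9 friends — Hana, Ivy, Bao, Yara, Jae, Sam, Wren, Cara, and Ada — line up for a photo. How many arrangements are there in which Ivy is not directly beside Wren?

282240

Of the 9! = 362880 arrangements, those with Ivy and Wren adjacent number 2 × 8! = 80640 (treat the pair as a block with 2 internal orders).
Complementary counting: 362880 − 80640 = 282240.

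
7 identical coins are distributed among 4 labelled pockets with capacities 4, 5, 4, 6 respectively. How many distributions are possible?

95

Ignoring the caps, the number of non-negative solutions to x_1+…+x_4 = 7 is C(10,3) = 120.
Subtract solutions that violate a single cap (substitute x_i' = x_i − (cap_i+1)): x_1 ≥ 5 gives C(5,3) = 10; x_2 ≥ 6 gives C(4,3) = 4; x_3 ≥ 5 gives C(5,3) = 10; x_4 ≥ 7 gives C(3,3) = 1. Together 25.
No two caps can be exceeded simultaneously, so the pair terms are all 0.
By inclusion–exclusion the count is 120 − 25 + 0 = 95.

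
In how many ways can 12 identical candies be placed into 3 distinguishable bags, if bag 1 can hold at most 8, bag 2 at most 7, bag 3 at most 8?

56

Without the upper bounds there are C(14,2) = 91 ways to split 12 among 3 bags.
Subtract solutions that violate a single cap (substitute x_i' = x_i − (cap_i+1)): x_1 ≥ 9 gives C(5,2) = 10; x_2 ≥ 8 gives C(6,2) = 15; x_3 ≥ 9 gives C(5,2) = 10. Together 35.
No two caps can be exceeded simultaneously, so the pair terms are all 0.
By inclusion–exclusion the count is 91 − 35 + 0 = 56.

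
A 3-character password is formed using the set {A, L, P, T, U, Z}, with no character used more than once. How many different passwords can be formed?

This is a permutation of 3 out of 6: P(6,3) = 6!/3!.
6 × 5 × 4 = 120.

120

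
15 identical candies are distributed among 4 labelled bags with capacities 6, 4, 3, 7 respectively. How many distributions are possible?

Without the upper bounds there are C(18,3) = 816 ways to split 15 among 4 bags.
Subtract solutions that violate a single cap (substitute x_i' = x_i − (cap_i+1)): x_1 ≥ 7 gives C(11,3) = 165; x_2 ≥ 5 gives C(13,3) = 286; x_3 ≥ 4 gives C(14,3) = 364; x_4 ≥ 8 gives C(10,3) = 120. Together 935.
Add back pairs where two caps are both exceeded: 20 + 35 + 1 + 84 + 10 + 20 = 170.
By inclusion–exclusion the count is 816 − 935 + 170 = 51.

51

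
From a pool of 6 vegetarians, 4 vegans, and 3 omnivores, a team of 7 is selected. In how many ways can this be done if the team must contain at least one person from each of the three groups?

Unrestricted: C(13,7) = 1716 ways to pick any 7 of the 13.
Selections missing a whole group: no vegetarians → C(7,7) = 1; no vegans → C(9,7) = 36; no omnivores → C(10,7) = 120.
Add back selections omitting two groups (i.e. drawn from a single group): C(6,7) + C(4,7) + C(3,7) = 0.
By inclusion–exclusion: 1716 − 157 + 0 = 1559.

1559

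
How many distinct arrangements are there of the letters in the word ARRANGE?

Letter multiplicities in ARRANGE: A×2, E×1, G×1, N×1, R×2.
The number of distinct arrangements is 7!/(2!·2!) = 5040/4 = 1260.

1260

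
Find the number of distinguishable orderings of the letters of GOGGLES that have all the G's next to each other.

Treat the 3 copies of G as a single block. The multiset to arrange is then {GGG, E, L, O, S}, 5 items in all.
All 5 items are distinct, so there are (5)! = 120 arrangements.

120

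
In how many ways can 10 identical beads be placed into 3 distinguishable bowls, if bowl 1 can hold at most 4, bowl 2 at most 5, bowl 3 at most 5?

15

Ignoring the caps, the number of non-negative solutions to x_1+…+x_3 = 10 is C(12,2) = 66.
Subtract solutions that violate a single cap (substitute x_i' = x_i − (cap_i+1)): x_1 ≥ 5 gives C(7,2) = 21; x_2 ≥ 6 gives C(6,2) = 15; x_3 ≥ 6 gives C(6,2) = 15. Together 51.
No two caps can be exceeded simultaneously, so the pair terms are all 0.
By inclusion–exclusion the count is 66 − 51 + 0 = 15.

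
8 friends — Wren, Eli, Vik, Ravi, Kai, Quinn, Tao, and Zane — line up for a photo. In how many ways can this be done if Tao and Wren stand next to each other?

Place the 6 others and the Tao-Wren pair as 7 objects in a line; the pair has 2 internal arrangements.
So the count is 2·(7)! = 10080.

10080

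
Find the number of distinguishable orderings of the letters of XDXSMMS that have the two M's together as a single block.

180

Treat the 2 copies of M as a single block. The multiset to arrange is then {MM, D, S, S, X, X}, 6 items in all.
That gives (6)!/(2!·2!) = 180 arrangements.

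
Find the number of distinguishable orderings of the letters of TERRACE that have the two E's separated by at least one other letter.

900

Total arrangements of TERRACE: 7!/(2!·2!) = 1260.
Arrangements with the E's together: treat EE as one letter, giving (6)!/(2!) = 360.
Subtracting, 1260 − 360 = 900 arrangements keep the E's apart.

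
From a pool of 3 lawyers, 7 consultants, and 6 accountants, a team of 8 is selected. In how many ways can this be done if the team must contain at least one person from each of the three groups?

11529

Unrestricted: C(16,8) = 12870 ways to pick any 8 of the 16.
Selections missing a whole group: no lawyers → C(13,8) = 1287; no consultants → C(9,8) = 9; no accountants → C(10,8) = 45.
Add back selections omitting two groups (i.e. drawn from a single group): C(3,8) + C(7,8) + C(6,8) = 0.
By inclusion–exclusion: 12870 − 1341 + 0 = 11529.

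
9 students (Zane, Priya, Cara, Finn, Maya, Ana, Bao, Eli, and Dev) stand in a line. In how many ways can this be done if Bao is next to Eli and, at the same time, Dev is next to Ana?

20160

Treat {Bao,Eli} as one block (2 orders) and {Dev,Ana} as another (2 orders).
That leaves 7 units to arrange: 2 × 2 × 7! = 4 × 5040 = 20160.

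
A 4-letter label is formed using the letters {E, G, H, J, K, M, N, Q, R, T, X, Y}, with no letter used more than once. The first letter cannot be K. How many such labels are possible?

The first letter has 12−1 = 11 choices (anything except K).
The remaining 3 letters are filled from the other 11 symbols without repetition: 11 × 10 × 9 = 990.
Total: 11 × 990 = 10890.

10890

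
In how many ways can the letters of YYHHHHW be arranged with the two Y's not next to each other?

There are 7!/(4!·2!) = 105 arrangements of YYHHHHW in total.
If the two Y's are adjacent, glue them into one block, leaving 6 items to arrange: (6)!/(4!) = 30 ways.
Subtracting, 105 − 30 = 75 arrangements keep the Y's apart.

75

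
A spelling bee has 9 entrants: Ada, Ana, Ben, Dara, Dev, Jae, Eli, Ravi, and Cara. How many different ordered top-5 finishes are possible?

There are 9 choices for 1st place, 8 for 2nd, and so on down to 5 for position 5.
That gives 9 × 8 × 7 × 6 × 5 = 15120.

15120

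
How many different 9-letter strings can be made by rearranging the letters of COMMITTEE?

COMMITTEE has 9 letters with E appearing twice, M appearing twice, and T appearing twice.
So there are 9! / (2!·2!·2!) = 45360 distinguishable arrangements.

45360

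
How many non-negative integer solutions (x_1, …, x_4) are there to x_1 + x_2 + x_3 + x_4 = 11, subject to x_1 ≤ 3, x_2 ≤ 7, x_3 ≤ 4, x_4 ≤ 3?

60

Ignoring the caps, the number of non-negative solutions to x_1+…+x_4 = 11 is C(14,3) = 364.
Subtract solutions that violate a single cap (substitute x_i' = x_i − (cap_i+1)): x_1 ≥ 4 gives C(10,3) = 120; x_2 ≥ 8 gives C(6,3) = 20; x_3 ≥ 5 gives C(9,3) = 84; x_4 ≥ 4 gives C(10,3) = 120. Together 344.
Add back pairs where two caps are both exceeded: 0 + 10 + 20 + 0 + 0 + 10 = 40.
By inclusion–exclusion the count is 364 − 344 + 40 = 60.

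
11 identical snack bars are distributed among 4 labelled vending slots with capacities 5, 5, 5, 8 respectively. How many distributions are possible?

By stars and bars, unrestricted non-negative solutions to x_1+…+x_4 = 11 number C(11+3,3) = 364.
Subtract solutions that violate a single cap (substitute x_i' = x_i − (cap_i+1)): x_1 ≥ 6 gives C(8,3) = 56; x_2 ≥ 6 gives C(8,3) = 56; x_3 ≥ 6 gives C(8,3) = 56; x_4 ≥ 9 gives C(5,3) = 10. Together 178.
No two caps can be exceeded simultaneously, so the pair terms are all 0.
By inclusion–exclusion the count is 364 − 178 + 0 = 186.

186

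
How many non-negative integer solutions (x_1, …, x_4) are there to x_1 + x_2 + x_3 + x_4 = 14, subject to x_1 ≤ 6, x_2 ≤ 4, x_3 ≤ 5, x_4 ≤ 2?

19

Ignoring the caps, the number of non-negative solutions to x_1+…+x_4 = 14 is C(17,3) = 680.
Subtract solutions that violate a single cap (substitute x_i' = x_i − (cap_i+1)): x_1 ≥ 7 gives C(10,3) = 120; x_2 ≥ 5 gives C(12,3) = 220; x_3 ≥ 6 gives C(11,3) = 165; x_4 ≥ 3 gives C(14,3) = 364. Together 869.
Add back pairs where two caps are both exceeded: 10 + 4 + 35 + 20 + 84 + 56 = 209.
Subtract triples: 0 + 0 + 0 + 1 = 1.
By inclusion–exclusion the count is 680 − 869 + 209 − 1 = 19.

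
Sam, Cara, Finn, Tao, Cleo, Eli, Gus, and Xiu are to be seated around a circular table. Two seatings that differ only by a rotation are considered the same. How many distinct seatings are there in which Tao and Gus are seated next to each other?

1440

Glue Tao and Gus into a block (2 internal orders). Seating 7 units around a circle gives (6)! arrangements.
So 2 × (6)! = 2 × 720 = 1440.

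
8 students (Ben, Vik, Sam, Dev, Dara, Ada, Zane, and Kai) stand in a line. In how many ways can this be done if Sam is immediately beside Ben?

10080

Treat {Sam, Ben} as a single unit. There are 7 units to order, and the pair itself can be ordered 2 ways.
That gives 2 × 7! = 2 × 5040 = 10080.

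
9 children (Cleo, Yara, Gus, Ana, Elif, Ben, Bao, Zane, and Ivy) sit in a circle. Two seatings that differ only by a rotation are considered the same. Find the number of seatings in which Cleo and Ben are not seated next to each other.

30240

Without the restriction there are (8)! = 40320 seatings.
Those with Cleo next to Ben: fuse the pair into one unit and seat 8 units around a circle — 2·(7)! = 10080.
Subtracting, 40320 − 10080 = 30240.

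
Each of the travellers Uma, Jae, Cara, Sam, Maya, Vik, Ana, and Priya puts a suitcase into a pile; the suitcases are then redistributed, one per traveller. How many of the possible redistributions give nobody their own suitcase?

Count assignments avoiding every fixed point. For any j of the 8 travellers fixed to their own suitcase, the other 8−j can be arranged in (8−j)! ways.
By inclusion–exclusion this is Σ_{j=0}^{8} (−1)^j C(8,j)·(8−j)!.
Computing: 40320 − 40320 + 20160 − 6720 + 1680 − 336 + 56 − 8 + 1 = 14833.

14833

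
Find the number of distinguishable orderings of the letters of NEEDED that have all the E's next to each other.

Treat the 3 copies of E as a single block. The multiset to arrange is then {EEE, D, D, N}, 4 items in all.
That gives (4)!/(2!) = 12 arrangements.

12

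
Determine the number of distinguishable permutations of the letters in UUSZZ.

30

UUSZZ has 5 letters with U appearing twice and Z appearing twice.
So there are 5! / (2!·2!) = 30 distinguishable arrangements.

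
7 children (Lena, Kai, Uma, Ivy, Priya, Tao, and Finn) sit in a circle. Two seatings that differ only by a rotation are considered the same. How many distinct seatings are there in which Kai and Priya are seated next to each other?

Treat {Kai, Priya} as one unit (2 internal orders) and seat the resulting 6 units around the table: (5)! circular arrangements.
So 2 × (5)! = 2 × 120 = 240.

240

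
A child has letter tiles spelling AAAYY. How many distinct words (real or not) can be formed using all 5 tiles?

Letter multiplicities in AAAYY: A×3, Y×2.
Dividing 5! = 120 by 3!·2! = 12 for the repeated letters gives 10.

10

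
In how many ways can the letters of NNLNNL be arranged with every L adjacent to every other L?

5

Treat the 2 copies of L as a single block. The multiset to arrange is then {LL, N, N, N, N}, 5 items in all.
That gives (5)!/(4!) = 5 arrangements.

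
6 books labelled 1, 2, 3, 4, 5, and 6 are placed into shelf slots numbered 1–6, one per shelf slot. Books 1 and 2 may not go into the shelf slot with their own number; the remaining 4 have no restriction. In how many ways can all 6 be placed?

504

Let Aᵢ (for i ∈ {1, 2}) be the placements that put book i in its forbidden shelf slot. Any j of these fix j positions, leaving (6−j)! ways to fill the rest, and there are C(2,j) ways to pick which j.
By inclusion–exclusion, the number of valid placements is Σ_{j=0}^{2} (−1)^j C(2,j)·(6−j)!.
Computing: 720 − 240 + 24 = 504.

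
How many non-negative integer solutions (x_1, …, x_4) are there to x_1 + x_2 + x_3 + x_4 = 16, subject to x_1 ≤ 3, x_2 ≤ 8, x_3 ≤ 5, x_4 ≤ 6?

73

Without the upper bounds there are C(19,3) = 969 ways to split 16 among 4 variables.
Subtract solutions that violate a single cap (substitute x_i' = x_i − (cap_i+1)): x_1 ≥ 4 gives C(15,3) = 455; x_2 ≥ 9 gives C(10,3) = 120; x_3 ≥ 6 gives C(13,3) = 286; x_4 ≥ 7 gives C(12,3) = 220. Together 1081.
Add back pairs where two caps are both exceeded: 20 + 84 + 56 + 4 + 1 + 20 = 185.
By inclusion–exclusion the count is 969 − 1081 + 185 = 73.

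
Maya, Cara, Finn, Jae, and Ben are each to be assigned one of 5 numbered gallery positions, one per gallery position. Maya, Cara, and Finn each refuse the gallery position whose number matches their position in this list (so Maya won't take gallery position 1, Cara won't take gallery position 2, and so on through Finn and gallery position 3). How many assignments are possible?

64

Let Aᵢ (for i ∈ {1, 2, 3}) be the placements that put person i in their forbidden gallery position. Any j of these fix j positions, leaving (5−j)! ways to fill the rest, and there are C(3,j) ways to pick which j.
By inclusion–exclusion, the number of valid placements is Σ_{j=0}^{3} (−1)^j C(3,j)·(5−j)!.
Computing: 120 − 72 + 18 − 2 = 64.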